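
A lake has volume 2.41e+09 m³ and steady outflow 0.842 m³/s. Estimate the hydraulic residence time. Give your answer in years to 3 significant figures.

90.7 yr

Q = 0.842 m³/s × 3.156e+07 s/yr = 2.657e+07 m³/yr.
Hydraulic residence time τ = V/Q = 2.41e+09/2.657e+07 = 90.7 yr.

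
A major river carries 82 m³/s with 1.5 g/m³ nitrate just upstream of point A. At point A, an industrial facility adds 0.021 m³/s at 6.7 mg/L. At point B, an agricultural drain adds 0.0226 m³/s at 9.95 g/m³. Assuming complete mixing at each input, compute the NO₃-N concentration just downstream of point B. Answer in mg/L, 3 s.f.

1.50 mg/L

After input A: C = (82·1.5 + 0.021·6.7) / 82.02 = 1.501 mg/L.
After input B: C = (82.02·1.501 + 0.0226·9.95) / 82.04 = 1.504 mg/L.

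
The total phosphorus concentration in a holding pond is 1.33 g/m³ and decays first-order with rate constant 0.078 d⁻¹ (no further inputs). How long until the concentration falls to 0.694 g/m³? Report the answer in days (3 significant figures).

8.34 d

t = ln(C₀/C)/k = ln(1.33/0.694)/0.078 = 0.6505/0.078 = 8.339 d.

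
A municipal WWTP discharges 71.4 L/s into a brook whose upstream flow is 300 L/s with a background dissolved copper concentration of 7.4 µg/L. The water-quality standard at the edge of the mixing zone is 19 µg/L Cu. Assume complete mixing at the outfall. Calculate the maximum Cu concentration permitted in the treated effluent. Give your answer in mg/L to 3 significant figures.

71.4 L/s = 0.0714 m³/s.
300 L/s = 0.3 m³/s.
7.4 µg/L = 0.0074 mg/L.
19 µg/L = 0.019 mg/L.
Mass balance: 0.019·0.3714 = 0.0714·Cₑ + 0.3·0.0074.
Cₑ = (0.007057 − 0.00222) / 0.0714 = 0.06774 mg/L.

0.0677 mg/L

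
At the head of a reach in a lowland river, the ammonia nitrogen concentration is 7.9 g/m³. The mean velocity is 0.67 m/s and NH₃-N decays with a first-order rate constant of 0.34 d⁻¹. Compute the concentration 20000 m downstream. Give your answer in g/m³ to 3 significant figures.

7.02 g/m³

Travel time t = 20000 m / 0.67 m/s = 2e+04/0.67 = 2.985e+04 s = 0.3455 d.
First-order decay: C = 7.9·exp(−0.34·0.3455) = 7.9·0.8892 = 7.024 g/m³.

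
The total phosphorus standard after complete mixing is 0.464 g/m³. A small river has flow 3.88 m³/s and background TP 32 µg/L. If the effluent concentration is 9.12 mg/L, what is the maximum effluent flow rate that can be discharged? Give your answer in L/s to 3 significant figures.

32 µg/L = 0.032 mg/L.
Mass balance at complete mixing: C_std·(Q_w + Q_r) = Q_w·C_e + Q_r·C_b.
Rearranging, Q_w = Q_r·(C_std − C_b)/(C_e − C_std) = 3.88·(0.464 − 0.032) / (9.12 − 0.464) = 0.1936 m³/s.
= 193.6 L/s.

194 L/s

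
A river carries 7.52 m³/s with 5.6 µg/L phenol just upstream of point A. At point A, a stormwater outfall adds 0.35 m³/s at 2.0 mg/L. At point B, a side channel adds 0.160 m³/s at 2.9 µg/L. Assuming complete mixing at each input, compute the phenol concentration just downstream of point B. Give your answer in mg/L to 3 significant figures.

0.0925 mg/L

5.6 µg/L = 0.0056 mg/L.
After input A: C = (7.52·0.0056 + 0.35·2) / 7.87 = 0.0943 mg/L.
2.9 µg/L = 0.0029 mg/L.
After input B: C = (7.87·0.0943 + 0.16·0.0029) / 8.03 = 0.09248 mg/L.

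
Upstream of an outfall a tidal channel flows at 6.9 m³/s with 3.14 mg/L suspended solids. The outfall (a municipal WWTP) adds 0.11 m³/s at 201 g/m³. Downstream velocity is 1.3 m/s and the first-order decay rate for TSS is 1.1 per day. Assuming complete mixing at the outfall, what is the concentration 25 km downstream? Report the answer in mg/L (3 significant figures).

After complete mixing, C₀ = (0.11·201 + 6.9·3.14) / 7.01 = 6.245 mg/L.
Travel time t = 2.5e+04 m / 1.3 m/s = 1.923e+04 s = 0.2226 d.
C = 6.245·exp(−1.1·0.2226) = 6.245·0.7828 = 4.889 mg/L.

4.89 mg/L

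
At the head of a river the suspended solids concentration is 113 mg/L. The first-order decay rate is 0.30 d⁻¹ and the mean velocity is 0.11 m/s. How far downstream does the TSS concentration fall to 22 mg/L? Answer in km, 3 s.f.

51.8 km

From C = C₀·e^(−kt), t = ln(C₀/C)/k = ln(113/22)/0.30 = 1.636/0.30 = 5.454 d.
Distance = v·t = 0.11 m/s × 4.713e+05 s = 5.184e+04 m = 51.84 km.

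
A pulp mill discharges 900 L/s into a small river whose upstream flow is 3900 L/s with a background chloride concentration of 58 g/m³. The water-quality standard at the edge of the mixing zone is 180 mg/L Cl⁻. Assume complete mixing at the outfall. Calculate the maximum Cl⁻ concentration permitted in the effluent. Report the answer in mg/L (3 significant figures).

709 mg/L

900 L/s = 0.9 m³/s.
3900 L/s = 3.9 m³/s.
Mass balance: 180·4.8 = 0.9·Cₑ + 3.9·58.
Cₑ = (864 − 226.2) / 0.9 = 708.7 mg/L.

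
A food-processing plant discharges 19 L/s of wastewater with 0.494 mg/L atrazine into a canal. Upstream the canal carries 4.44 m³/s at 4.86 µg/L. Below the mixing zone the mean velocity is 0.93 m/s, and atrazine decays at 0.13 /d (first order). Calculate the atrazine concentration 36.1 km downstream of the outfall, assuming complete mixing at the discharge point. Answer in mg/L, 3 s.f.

19 L/s = 0.019 m³/s.
4.86 µg/L = 0.00486 mg/L.
After complete mixing, C₀ = (0.019·0.494 + 4.44·0.00486) / 4.459 = 0.006944 mg/L.
Travel time t = 3.61e+04 m / 0.93 m/s = 3.882e+04 s = 0.4493 d.
C = 0.006944·exp(−0.13·0.4493) = 0.006944·0.9433 = 0.00655 mg/L.

0.00655 mg/L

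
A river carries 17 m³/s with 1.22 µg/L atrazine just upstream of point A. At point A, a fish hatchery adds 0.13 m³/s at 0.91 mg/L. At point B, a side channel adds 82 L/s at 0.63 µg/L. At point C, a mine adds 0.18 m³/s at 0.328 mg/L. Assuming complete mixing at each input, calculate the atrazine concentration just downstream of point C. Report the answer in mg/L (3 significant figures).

1.22 µg/L = 0.00122 mg/L.
After input A: C = (17·0.00122 + 0.13·0.91) / 17.13 = 0.008117 mg/L.
82 L/s = 0.082 m³/s.
0.63 µg/L = 0.00063 mg/L.
After input B: C = (17.13·0.008117 + 0.082·0.00063) / 17.21 = 0.008081 mg/L.
After input C: C = (17.21·0.008081 + 0.18·0.328) / 17.39 = 0.01139 mg/L.

0.0114 mg/L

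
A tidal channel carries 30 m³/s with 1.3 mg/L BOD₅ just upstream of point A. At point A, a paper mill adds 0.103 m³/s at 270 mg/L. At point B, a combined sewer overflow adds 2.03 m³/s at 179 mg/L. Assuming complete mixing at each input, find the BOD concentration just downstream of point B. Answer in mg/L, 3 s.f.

13.4 mg/L

After input A: C = (30·1.3 + 0.103·270) / 30.1 = 2.219 mg/L.
After input B: C = (30.1·2.219 + 2.03·179) / 32.13 = 13.39 mg/L.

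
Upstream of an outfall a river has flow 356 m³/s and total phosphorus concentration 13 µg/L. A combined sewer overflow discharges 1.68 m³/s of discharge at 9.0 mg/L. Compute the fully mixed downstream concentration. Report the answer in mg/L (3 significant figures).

0.0552 mg/L

13 µg/L = 0.013 mg/L.
By mass balance at complete mixing, C = (1.68·9 + 356·0.013) / (1.68 + 356) = 19.75/357.7 = 0.05521 mg/L.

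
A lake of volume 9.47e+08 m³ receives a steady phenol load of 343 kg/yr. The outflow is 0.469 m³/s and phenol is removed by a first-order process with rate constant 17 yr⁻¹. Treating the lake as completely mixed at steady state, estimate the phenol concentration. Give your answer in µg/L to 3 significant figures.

0.0213 µg/L

Outflow Q = 0.469 m³/s × 3.156e+07 s/yr = 1.48e+07 m³/yr.
Steady-state CSTR mass balance: W = Q·C + k·V·C, so C = W/(Q + kV).
Q + kV = 1.48e+07 + 17·9.47e+08 = 1.611e+10 m³/yr.
C = 343/1.611e+10 = 2.129e-08 kg/m³ = 2.129e-05 mg/L = 0.02129 µg/L.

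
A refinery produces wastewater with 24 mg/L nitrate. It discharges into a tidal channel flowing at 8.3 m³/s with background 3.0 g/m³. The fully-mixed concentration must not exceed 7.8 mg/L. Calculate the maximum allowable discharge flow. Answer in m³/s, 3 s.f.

2.46 m³/s

Mass balance at complete mixing: C_std·(Q_w + Q_r) = Q_w·C_e + Q_r·C_b.
Rearranging, Q_w = Q_r·(C_std − C_b)/(C_e − C_std) = 8.3·(7.8 − 3) / (24 − 7.8) = 2.459 m³/s.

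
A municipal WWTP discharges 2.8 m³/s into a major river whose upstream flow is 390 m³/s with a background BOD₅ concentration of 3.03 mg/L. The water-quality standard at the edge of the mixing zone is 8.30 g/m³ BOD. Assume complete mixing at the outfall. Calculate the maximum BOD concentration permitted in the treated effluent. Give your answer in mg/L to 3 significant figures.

Mass balance: 8.3·392.8 = 2.8·Cₑ + 390·3.03.
Cₑ = (3260 − 1182) / 2.8 = 742.3 mg/L.

742 mg/L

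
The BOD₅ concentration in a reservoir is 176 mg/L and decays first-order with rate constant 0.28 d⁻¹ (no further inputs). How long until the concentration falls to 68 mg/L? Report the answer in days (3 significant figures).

t = ln(C₀/C)/k = ln(176/68)/0.28 = 0.951/0.28 = 3.396 d.

3.40 d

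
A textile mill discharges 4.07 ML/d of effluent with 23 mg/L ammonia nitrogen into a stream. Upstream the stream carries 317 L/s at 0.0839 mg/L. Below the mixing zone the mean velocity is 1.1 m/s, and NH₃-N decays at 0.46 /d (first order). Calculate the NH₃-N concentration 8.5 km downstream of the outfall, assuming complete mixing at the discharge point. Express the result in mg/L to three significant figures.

4.07 ML/d = 0.04711 m³/s.
317 L/s = 0.317 m³/s.
After complete mixing, C₀ = (0.04711·23 + 0.317·0.0839) / 0.3641 = 3.049 mg/L.
Travel time t = 8500 m / 1.1 m/s = 7727 s = 0.08944 d.
C = 3.049·exp(−0.46·0.08944) = 3.049·0.9597 = 2.926 mg/L.

2.93 mg/L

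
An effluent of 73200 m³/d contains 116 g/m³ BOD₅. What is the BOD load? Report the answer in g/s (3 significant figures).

98.3 g/s

73200 m³/d = 0.8472 m³/s.
Mass flux = Q·C = 0.8472 m³/s × 116 g/m³ = 98.28 g/s.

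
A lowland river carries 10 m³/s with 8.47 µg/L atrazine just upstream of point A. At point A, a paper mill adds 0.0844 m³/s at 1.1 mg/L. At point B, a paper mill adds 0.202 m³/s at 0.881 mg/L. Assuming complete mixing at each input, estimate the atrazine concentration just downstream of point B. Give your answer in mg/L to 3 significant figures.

8.47 µg/L = 0.00847 mg/L.
After input A: C = (10·0.00847 + 0.0844·1.1) / 10.08 = 0.01761 mg/L.
After input B: C = (10.08·0.01761 + 0.202·0.881) / 10.29 = 0.03456 mg/L.

0.0346 mg/L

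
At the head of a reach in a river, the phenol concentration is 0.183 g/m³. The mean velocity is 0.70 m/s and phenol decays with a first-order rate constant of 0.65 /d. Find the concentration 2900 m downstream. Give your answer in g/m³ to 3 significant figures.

Travel time t = 2900 m / 0.70 m/s = 2900/0.70 = 4143 s = 0.04795 d.
First-order decay: C = 0.183·exp(−0.65·0.04795) = 0.183·0.9693 = 0.1774 g/m³.

0.177 g/m³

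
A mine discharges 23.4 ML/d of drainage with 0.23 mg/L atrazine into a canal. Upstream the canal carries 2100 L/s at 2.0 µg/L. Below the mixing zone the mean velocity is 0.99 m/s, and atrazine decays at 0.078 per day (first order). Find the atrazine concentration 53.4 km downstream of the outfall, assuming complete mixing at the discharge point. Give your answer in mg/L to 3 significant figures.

0.0267 mg/L

23.4 ML/d = 0.2708 m³/s.
2100 L/s = 2.1 m³/s.
2.0 µg/L = 0.002 mg/L.
After complete mixing, C₀ = (0.2708·0.23 + 2.1·0.002) / 2.371 = 0.02805 mg/L.
Travel time t = 5.34e+04 m / 0.99 m/s = 5.394e+04 s = 0.6243 d.
C = 0.02805·exp(−0.078·0.6243) = 0.02805·0.9525 = 0.02671 mg/L.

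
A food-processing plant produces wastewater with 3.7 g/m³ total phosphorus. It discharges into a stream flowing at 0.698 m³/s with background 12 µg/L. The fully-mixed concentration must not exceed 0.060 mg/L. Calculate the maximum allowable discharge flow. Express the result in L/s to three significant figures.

9.20 L/s

12 µg/L = 0.012 mg/L.
Mass balance at complete mixing: C_std·(Q_w + Q_r) = Q_w·C_e + Q_r·C_b.
Rearranging, Q_w = Q_r·(C_std − C_b)/(C_e − C_std) = 0.698·(0.06 − 0.012) / (3.7 − 0.06) = 0.009204 m³/s.
= 9.204 L/s.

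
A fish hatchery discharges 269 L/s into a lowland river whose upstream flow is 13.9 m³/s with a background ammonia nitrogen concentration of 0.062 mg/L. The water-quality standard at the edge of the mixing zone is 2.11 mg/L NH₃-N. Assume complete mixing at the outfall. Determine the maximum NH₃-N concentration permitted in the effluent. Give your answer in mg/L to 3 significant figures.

108 mg/L

269 L/s = 0.269 m³/s.
Mass balance: 2.11·14.17 = 0.269·Cₑ + 13.9·0.062.
Cₑ = (29.9 − 0.8618) / 0.269 = 107.9 mg/L.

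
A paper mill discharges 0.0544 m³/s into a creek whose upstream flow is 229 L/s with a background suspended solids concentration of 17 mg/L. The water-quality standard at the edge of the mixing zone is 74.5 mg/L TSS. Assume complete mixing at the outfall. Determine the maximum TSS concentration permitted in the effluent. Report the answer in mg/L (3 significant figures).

317 mg/L

229 L/s = 0.229 m³/s.
Mass balance: 74.5·0.2834 = 0.0544·Cₑ + 0.229·17.
Cₑ = (21.11 − 3.893) / 0.0544 = 316.5 mg/L.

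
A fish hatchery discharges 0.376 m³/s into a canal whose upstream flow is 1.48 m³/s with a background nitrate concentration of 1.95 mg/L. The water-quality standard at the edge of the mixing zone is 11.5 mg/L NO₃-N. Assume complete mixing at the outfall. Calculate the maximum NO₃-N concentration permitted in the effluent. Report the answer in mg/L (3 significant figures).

49.1 mg/L

Mass balance: 11.5·1.856 = 0.376·Cₑ + 1.48·1.95.
Cₑ = (21.34 − 2.886) / 0.376 = 49.09 mg/L.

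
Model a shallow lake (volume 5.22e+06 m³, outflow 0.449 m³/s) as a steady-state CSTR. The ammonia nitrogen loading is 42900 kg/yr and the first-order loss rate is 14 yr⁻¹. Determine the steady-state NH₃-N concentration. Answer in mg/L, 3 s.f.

0.492 mg/L

Outflow Q = 0.449 m³/s × 3.156e+07 s/yr = 1.417e+07 m³/yr.
Steady-state CSTR mass balance: W = Q·C + k·V·C, so C = W/(Q + kV).
Q + kV = 1.417e+07 + 14·5.22e+06 = 8.725e+07 m³/yr.
C = 42900/8.725e+07 = 0.0004917 kg/m³ = 0.4917 mg/L.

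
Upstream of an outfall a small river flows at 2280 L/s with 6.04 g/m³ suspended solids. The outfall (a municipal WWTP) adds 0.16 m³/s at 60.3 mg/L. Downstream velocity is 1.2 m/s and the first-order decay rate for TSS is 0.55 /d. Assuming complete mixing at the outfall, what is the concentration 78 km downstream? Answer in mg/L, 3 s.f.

2280 L/s = 2.28 m³/s.
After complete mixing, C₀ = (0.16·60.3 + 2.28·6.04) / 2.44 = 9.598 mg/L.
Travel time t = 7.8e+04 m / 1.2 m/s = 6.5e+04 s = 0.7523 d.
C = 9.598·exp(−0.55·0.7523) = 9.598·0.6612 = 6.346 mg/L.

6.35 mg/L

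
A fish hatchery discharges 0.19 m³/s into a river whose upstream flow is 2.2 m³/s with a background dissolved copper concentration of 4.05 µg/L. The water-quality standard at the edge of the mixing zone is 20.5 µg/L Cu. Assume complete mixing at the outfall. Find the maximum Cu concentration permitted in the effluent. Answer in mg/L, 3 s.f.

0.211 mg/L

4.05 µg/L = 0.00405 mg/L.
20.5 µg/L = 0.0205 mg/L.
Mass balance: 0.0205·2.39 = 0.19·Cₑ + 2.2·0.00405.
Cₑ = (0.049 − 0.00891) / 0.19 = 0.211 mg/L.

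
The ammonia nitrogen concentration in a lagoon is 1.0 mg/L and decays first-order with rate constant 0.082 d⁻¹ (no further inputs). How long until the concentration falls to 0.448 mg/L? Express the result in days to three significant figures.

9.79 d

t = ln(C₀/C)/k = ln(1.0/0.448)/0.082 = 0.803/0.082 = 9.792 d.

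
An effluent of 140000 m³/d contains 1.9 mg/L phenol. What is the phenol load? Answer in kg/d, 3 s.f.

140000 m³/d = 1.62 m³/s.
Mass flux = Q·C = 1.62 m³/s × 1.9 g/m³ = 3.079 g/s.
= 3.079 g/s × 86.4 = 266 kg/d.

266 kg/d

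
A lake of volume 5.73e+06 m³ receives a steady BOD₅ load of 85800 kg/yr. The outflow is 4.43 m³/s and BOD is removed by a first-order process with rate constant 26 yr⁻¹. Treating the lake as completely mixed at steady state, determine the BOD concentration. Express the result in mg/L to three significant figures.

Outflow Q = 4.43 m³/s × 3.156e+07 s/yr = 1.398e+08 m³/yr.
Steady-state CSTR mass balance: W = Q·C + k·V·C, so C = W/(Q + kV).
Q + kV = 1.398e+08 + 26·5.73e+06 = 2.888e+08 m³/yr.
C = 85800/2.888e+08 = 0.0002971 kg/m³ = 0.2971 mg/L.

0.297 mg/L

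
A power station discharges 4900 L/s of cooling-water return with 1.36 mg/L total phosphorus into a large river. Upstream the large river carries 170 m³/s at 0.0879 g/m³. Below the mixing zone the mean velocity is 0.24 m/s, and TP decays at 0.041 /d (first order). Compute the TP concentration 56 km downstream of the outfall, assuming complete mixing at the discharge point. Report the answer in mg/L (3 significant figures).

4900 L/s = 4.9 m³/s.
After complete mixing, C₀ = (4.9·1.36 + 170·0.0879) / 174.9 = 0.1235 mg/L.
Travel time t = 5.6e+04 m / 0.24 m/s = 2.333e+05 s = 2.701 d.
C = 0.1235·exp(−0.041·2.701) = 0.1235·0.8952 = 0.1106 mg/L.

0.111 mg/L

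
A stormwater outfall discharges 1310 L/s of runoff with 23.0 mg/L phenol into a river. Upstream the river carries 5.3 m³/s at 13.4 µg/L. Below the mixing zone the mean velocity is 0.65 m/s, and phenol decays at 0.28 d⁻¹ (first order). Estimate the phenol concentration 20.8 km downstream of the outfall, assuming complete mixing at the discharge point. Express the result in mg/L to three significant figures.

4.12 mg/L

1310 L/s = 1.31 m³/s.
13.4 µg/L = 0.0134 mg/L.
After complete mixing, C₀ = (1.31·23 + 5.3·0.0134) / 6.61 = 4.569 mg/L.
Travel time t = 2.08e+04 m / 0.65 m/s = 3.2e+04 s = 0.3704 d.
C = 4.569·exp(−0.28·0.3704) = 4.569·0.9015 = 4.119 mg/L.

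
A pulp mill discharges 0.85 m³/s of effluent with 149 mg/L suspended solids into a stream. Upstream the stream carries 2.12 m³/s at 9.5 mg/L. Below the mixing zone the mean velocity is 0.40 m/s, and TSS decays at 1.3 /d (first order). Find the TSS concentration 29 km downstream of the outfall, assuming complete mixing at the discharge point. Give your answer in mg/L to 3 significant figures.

16.6 mg/L

After complete mixing, C₀ = (0.85·149 + 2.12·9.5) / 2.97 = 49.42 mg/L.
Travel time t = 2.9e+04 m / 0.40 m/s = 7.25e+04 s = 0.8391 d.
C = 49.42·exp(−1.3·0.8391) = 49.42·0.3359 = 16.6 mg/L.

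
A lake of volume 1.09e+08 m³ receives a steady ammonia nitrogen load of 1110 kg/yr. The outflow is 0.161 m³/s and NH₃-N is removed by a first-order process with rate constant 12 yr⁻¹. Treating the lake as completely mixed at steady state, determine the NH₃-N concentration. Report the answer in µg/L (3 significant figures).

0.845 µg/L

Outflow Q = 0.161 m³/s × 3.156e+07 s/yr = 5.081e+06 m³/yr.
Steady-state CSTR mass balance: W = Q·C + k·V·C, so C = W/(Q + kV).
Q + kV = 5.081e+06 + 12·1.09e+08 = 1.313e+09 m³/yr.
C = 1110/1.313e+09 = 8.453e-07 kg/m³ = 0.0008453 mg/L = 0.8453 µg/L.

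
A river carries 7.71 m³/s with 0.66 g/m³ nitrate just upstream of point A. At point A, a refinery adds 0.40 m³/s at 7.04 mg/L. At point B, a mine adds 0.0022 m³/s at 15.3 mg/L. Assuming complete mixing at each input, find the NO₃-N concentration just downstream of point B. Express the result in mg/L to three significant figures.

After input A: C = (7.71·0.66 + 0.4·7.04) / 8.11 = 0.9747 mg/L.
After input B: C = (8.11·0.9747 + 0.0022·15.3) / 8.112 = 0.9786 mg/L.

0.979 mg/L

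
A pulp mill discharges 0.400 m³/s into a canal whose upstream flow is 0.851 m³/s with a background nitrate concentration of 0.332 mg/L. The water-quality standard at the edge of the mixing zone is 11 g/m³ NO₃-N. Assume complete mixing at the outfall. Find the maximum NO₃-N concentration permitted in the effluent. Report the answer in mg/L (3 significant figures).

Mass balance: 11·1.251 = 0.4·Cₑ + 0.851·0.332.
Cₑ = (13.76 − 0.2825) / 0.4 = 33.7 mg/L.

33.7 mg/L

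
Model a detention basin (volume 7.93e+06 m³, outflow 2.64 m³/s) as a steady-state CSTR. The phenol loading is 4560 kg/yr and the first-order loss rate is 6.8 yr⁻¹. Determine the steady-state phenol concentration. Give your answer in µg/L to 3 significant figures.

Outflow Q = 2.64 m³/s × 3.156e+07 s/yr = 8.331e+07 m³/yr.
Steady-state CSTR mass balance: W = Q·C + k·V·C, so C = W/(Q + kV).
Q + kV = 8.331e+07 + 6.8·7.93e+06 = 1.372e+08 m³/yr.
C = 4560/1.372e+08 = 3.323e-05 kg/m³ = 0.03323 mg/L = 33.23 µg/L.

33.2 µg/L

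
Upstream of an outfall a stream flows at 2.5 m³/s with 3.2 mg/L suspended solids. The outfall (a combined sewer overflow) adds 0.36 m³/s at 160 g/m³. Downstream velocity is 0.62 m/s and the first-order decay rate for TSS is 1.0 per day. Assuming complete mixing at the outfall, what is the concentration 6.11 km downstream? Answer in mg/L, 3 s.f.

20.5 mg/L

After complete mixing, C₀ = (0.36·160 + 2.5·3.2) / 2.86 = 22.94 mg/L.
Travel time t = 6110 m / 0.62 m/s = 9855 s = 0.1141 d.
C = 22.94·exp(−1.0·0.1141) = 22.94·0.8922 = 20.46 mg/L.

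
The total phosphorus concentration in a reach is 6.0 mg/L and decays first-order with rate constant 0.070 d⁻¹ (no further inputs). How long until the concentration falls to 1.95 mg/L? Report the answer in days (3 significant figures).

16.1 d

t = ln(C₀/C)/k = ln(6.0/1.95)/0.070 = 1.124/0.070 = 16.06 d.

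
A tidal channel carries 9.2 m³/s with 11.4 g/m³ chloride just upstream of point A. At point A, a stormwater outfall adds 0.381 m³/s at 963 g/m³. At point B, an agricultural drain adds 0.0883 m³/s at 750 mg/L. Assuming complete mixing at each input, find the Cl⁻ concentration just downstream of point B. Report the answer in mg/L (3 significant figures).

After input A: C = (9.2·11.4 + 0.381·963) / 9.581 = 49.24 mg/L.
After input B: C = (9.581·49.24 + 0.0883·750) / 9.669 = 55.64 mg/L.

55.6 mg/L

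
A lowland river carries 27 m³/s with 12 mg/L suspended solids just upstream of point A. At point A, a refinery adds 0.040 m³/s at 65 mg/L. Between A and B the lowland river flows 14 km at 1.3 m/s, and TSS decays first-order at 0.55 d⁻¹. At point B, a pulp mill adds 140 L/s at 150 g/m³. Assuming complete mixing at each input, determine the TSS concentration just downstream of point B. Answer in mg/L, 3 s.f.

12.0 mg/L

After input A: C = (27·12 + 0.04·65) / 27.04 = 12.08 mg/L.
Over the 14 km reach to input B (t = 1.077e+04 s = 0.1246 d), decay gives C = 12.08·exp(−0.55·0.1246) = 11.28 mg/L.
140 L/s = 0.14 m³/s.
After input B: C = (27.04·11.28 + 0.14·150) / 27.18 = 11.99 mg/L.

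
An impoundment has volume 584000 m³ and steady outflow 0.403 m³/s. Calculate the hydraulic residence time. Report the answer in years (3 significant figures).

0.0459 yr

Q = 0.403 m³/s × 3.156e+07 s/yr = 1.272e+07 m³/yr.
Hydraulic residence time τ = V/Q = 584000/1.272e+07 = 0.04592 yr.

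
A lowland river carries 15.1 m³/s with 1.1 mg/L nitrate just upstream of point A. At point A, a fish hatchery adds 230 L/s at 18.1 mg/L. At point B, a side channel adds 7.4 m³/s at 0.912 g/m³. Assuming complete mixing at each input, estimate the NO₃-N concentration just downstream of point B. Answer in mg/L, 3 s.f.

230 L/s = 0.23 m³/s.
After input A: C = (15.1·1.1 + 0.23·18.1) / 15.33 = 1.355 mg/L.
After input B: C = (15.33·1.355 + 7.4·0.912) / 22.73 = 1.211 mg/L.

1.21 mg/L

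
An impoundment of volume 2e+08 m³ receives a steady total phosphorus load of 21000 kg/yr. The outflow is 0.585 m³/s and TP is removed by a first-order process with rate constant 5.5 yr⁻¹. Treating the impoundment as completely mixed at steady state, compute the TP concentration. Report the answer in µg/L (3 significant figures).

Outflow Q = 0.585 m³/s × 3.156e+07 s/yr = 1.846e+07 m³/yr.
Steady-state CSTR mass balance: W = Q·C + k·V·C, so C = W/(Q + kV).
Q + kV = 1.846e+07 + 5.5·2e+08 = 1.118e+09 m³/yr.
C = 21000/1.118e+09 = 1.878e-05 kg/m³ = 0.01878 mg/L = 18.78 µg/L.

18.8 µg/L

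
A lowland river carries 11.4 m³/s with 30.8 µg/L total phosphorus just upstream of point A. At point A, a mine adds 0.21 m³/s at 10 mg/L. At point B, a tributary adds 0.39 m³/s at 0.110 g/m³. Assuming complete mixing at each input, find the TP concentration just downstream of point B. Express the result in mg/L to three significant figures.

30.8 µg/L = 0.0308 mg/L.
After input A: C = (11.4·0.0308 + 0.21·10) / 11.61 = 0.2111 mg/L.
After input B: C = (11.61·0.2111 + 0.39·0.11) / 12 = 0.2078 mg/L.

0.208 mg/L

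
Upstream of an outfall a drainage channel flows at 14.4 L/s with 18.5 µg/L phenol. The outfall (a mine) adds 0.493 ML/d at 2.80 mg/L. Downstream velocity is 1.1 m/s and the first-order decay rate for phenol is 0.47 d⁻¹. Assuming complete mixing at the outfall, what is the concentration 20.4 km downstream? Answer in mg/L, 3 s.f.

0.730 mg/L

0.493 ML/d = 0.005706 m³/s.
14.4 L/s = 0.0144 m³/s.
18.5 µg/L = 0.0185 mg/L.
After complete mixing, C₀ = (0.005706·2.8 + 0.0144·0.0185) / 0.02011 = 0.8079 mg/L.
Travel time t = 2.04e+04 m / 1.1 m/s = 1.855e+04 s = 0.2146 d.
C = 0.8079·exp(−0.47·0.2146) = 0.8079·0.904 = 0.7304 mg/L.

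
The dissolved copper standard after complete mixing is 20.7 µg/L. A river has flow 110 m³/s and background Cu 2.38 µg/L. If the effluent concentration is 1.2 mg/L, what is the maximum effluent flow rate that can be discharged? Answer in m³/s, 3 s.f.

1.71 m³/s

2.38 µg/L = 0.00238 mg/L.
20.7 µg/L = 0.0207 mg/L.
Mass balance at complete mixing: C_std·(Q_w + Q_r) = Q_w·C_e + Q_r·C_b.
Rearranging, Q_w = Q_r·(C_std − C_b)/(C_e − C_std) = 110·(0.0207 − 0.00238) / (1.2 − 0.0207) = 1.709 m³/s.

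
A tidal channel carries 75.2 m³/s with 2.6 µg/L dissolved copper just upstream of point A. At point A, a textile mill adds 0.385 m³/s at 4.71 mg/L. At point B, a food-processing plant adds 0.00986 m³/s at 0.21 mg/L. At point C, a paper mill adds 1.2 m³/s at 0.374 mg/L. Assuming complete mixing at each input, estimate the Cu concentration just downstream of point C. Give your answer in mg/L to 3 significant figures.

2.6 µg/L = 0.0026 mg/L.
After input A: C = (75.2·0.0026 + 0.385·4.71) / 75.59 = 0.02658 mg/L.
After input B: C = (75.59·0.02658 + 0.00986·0.21) / 75.59 = 0.0266 mg/L.
After input C: C = (75.59·0.0266 + 1.2·0.374) / 76.79 = 0.03203 mg/L.

0.0320 mg/L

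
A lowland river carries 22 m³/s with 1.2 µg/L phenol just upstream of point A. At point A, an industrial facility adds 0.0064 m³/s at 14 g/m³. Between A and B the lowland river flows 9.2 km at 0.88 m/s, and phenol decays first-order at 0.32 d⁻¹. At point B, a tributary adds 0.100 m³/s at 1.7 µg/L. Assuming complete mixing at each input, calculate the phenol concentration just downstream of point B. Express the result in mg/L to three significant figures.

1.2 µg/L = 0.0012 mg/L.
After input A: C = (22·0.0012 + 0.0064·14) / 22.01 = 0.005271 mg/L.
Over the 9.2 km reach to input B (t = 1.045e+04 s = 0.121 d), decay gives C = 0.005271·exp(−0.32·0.121) = 0.005071 mg/L.
1.7 µg/L = 0.0017 mg/L.
After input B: C = (22.01·0.005071 + 0.1·0.0017) / 22.11 = 0.005056 mg/L.

0.00506 mg/L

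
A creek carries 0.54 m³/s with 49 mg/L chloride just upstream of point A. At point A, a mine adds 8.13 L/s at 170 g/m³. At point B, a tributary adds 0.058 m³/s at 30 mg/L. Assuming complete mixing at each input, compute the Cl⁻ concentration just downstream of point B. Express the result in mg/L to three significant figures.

48.8 mg/L

8.13 L/s = 0.00813 m³/s.
After input A: C = (0.54·49 + 0.00813·170) / 0.5481 = 50.79 mg/L.
After input B: C = (0.5481·50.79 + 0.058·30) / 0.6061 = 48.8 mg/L.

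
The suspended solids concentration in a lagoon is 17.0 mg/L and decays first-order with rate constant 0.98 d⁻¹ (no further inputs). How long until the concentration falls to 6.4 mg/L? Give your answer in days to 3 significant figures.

t = ln(C₀/C)/k = ln(17.0/6.4)/0.98 = 0.9769/0.98 = 0.9969 d.

0.997 d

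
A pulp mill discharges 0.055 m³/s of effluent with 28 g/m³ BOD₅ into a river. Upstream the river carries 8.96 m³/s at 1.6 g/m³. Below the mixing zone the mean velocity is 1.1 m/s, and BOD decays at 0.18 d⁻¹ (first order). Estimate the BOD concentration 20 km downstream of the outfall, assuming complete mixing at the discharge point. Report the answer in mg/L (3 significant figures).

1.70 mg/L

After complete mixing, C₀ = (0.055·28 + 8.96·1.6) / 9.015 = 1.761 mg/L.
Travel time t = 2e+04 m / 1.1 m/s = 1.818e+04 s = 0.2104 d.
C = 1.761·exp(−0.18·0.2104) = 1.761·0.9628 = 1.696 mg/L.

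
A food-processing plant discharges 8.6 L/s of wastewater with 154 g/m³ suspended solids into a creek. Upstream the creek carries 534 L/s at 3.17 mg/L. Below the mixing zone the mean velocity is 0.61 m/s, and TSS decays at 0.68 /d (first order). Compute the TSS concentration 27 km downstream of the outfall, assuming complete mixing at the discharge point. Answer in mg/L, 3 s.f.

3.92 mg/L

8.6 L/s = 0.0086 m³/s.
534 L/s = 0.534 m³/s.
After complete mixing, C₀ = (0.0086·154 + 0.534·3.17) / 0.5426 = 5.561 mg/L.
Travel time t = 2.7e+04 m / 0.61 m/s = 4.426e+04 s = 0.5123 d.
C = 5.561·exp(−0.68·0.5123) = 5.561·0.7058 = 3.925 mg/L.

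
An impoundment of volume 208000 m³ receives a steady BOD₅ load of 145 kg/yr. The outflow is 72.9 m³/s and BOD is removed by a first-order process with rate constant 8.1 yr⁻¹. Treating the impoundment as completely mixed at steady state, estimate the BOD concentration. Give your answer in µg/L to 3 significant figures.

0.0630 µg/L

Outflow Q = 72.9 m³/s × 3.156e+07 s/yr = 2.301e+09 m³/yr.
Steady-state CSTR mass balance: W = Q·C + k·V·C, so C = W/(Q + kV).
Q + kV = 2.301e+09 + 8.1·208000 = 2.302e+09 m³/yr.
C = 145/2.302e+09 = 6.298e-08 kg/m³ = 6.298e-05 mg/L = 0.06298 µg/L.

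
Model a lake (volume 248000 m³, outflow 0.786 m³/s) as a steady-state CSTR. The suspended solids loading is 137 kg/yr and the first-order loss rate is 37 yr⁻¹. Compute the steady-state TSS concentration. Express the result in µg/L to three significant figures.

4.03 µg/L

Outflow Q = 0.786 m³/s × 3.156e+07 s/yr = 2.48e+07 m³/yr.
Steady-state CSTR mass balance: W = Q·C + k·V·C, so C = W/(Q + kV).
Q + kV = 2.48e+07 + 37·248000 = 3.398e+07 m³/yr.
C = 137/3.398e+07 = 4.032e-06 kg/m³ = 0.004032 mg/L = 4.032 µg/L.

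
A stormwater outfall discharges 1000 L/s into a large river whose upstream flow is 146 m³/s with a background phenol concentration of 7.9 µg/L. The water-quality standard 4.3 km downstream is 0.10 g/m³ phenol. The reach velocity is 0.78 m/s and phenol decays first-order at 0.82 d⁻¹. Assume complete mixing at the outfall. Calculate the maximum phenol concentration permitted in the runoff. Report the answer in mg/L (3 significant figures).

1000 L/s = 1 m³/s.
7.9 µg/L = 0.0079 mg/L.
Travel time to the compliance point: t = 4300/0.78 = 5513 s = 0.06381 d; decay factor exp(−0.82·0.06381) = 0.949.
So the concentration just after mixing may be at most 0.1/0.949 = 0.1054 mg/L.
Mass balance: 0.1054·147 = 1·Cₑ + 146·0.0079.
Cₑ = (15.49 − 1.153) / 1 = 14.34 mg/L.

14.3 mg/L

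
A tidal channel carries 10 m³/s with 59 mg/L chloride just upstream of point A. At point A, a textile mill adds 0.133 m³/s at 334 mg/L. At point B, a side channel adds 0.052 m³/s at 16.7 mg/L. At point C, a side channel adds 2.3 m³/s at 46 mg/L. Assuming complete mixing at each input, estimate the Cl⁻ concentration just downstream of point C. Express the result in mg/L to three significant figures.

59.4 mg/L

After input A: C = (10·59 + 0.133·334) / 10.13 = 62.61 mg/L.
After input B: C = (10.13·62.61 + 0.052·16.7) / 10.18 = 62.38 mg/L.
After input C: C = (10.18·62.38 + 2.3·46) / 12.48 = 59.36 mg/L.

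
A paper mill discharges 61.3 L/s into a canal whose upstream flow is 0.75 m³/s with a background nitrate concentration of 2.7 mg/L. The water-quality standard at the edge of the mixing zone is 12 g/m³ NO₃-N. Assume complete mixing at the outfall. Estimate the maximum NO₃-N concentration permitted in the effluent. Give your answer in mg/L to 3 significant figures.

61.3 L/s = 0.0613 m³/s.
Mass balance: 12·0.8113 = 0.0613·Cₑ + 0.75·2.7.
Cₑ = (9.736 − 2.025) / 0.0613 = 125.8 mg/L.

126 mg/L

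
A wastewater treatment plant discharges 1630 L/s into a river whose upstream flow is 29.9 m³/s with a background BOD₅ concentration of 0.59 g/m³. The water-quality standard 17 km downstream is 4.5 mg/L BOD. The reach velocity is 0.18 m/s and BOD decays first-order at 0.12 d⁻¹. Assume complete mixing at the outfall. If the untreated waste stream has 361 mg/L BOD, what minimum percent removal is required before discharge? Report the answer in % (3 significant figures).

75.5 %

1630 L/s = 1.63 m³/s.
Travel time to the compliance point: t = 1.7e+04/0.18 = 9.444e+04 s = 1.093 d; decay factor exp(−0.12·1.093) = 0.8771.
So the concentration just after mixing may be at most 4.5/0.8771 = 5.131 mg/L.
Mass balance: 5.131·31.53 = 1.63·Cₑ + 29.9·0.59.
Cₑ = (161.8 − 17.64) / 1.63 = 88.42 mg/L.
Required removal = 1 − 88.42/361 = 75.51 %.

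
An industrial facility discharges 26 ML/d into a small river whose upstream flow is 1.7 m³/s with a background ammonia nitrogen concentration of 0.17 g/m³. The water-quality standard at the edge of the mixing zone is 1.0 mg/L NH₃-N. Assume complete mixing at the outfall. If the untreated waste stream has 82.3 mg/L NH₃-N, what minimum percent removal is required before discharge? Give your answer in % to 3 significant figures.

26 ML/d = 0.3009 m³/s.
Mass balance: 1·2.001 = 0.3009·Cₑ + 1.7·0.17.
Cₑ = (2.001 − 0.289) / 0.3009 = 5.689 mg/L.
Required removal = 1 − 5.689/82.3 = 93.09 %.

93.1 %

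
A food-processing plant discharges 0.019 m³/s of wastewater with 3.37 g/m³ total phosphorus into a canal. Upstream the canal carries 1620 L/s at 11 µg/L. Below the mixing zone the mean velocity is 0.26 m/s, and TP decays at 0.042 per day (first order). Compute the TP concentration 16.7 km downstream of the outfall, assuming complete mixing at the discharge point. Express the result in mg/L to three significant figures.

1620 L/s = 1.62 m³/s.
11 µg/L = 0.011 mg/L.
After complete mixing, C₀ = (0.019·3.37 + 1.62·0.011) / 1.639 = 0.04994 mg/L.
Travel time t = 1.67e+04 m / 0.26 m/s = 6.423e+04 s = 0.7434 d.
C = 0.04994·exp(−0.042·0.7434) = 0.04994·0.9693 = 0.0484 mg/L.

0.0484 mg/L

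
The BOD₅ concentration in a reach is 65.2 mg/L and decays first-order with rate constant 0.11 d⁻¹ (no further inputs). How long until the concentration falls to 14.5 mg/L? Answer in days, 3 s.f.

13.7 d

t = ln(C₀/C)/k = ln(65.2/14.5)/0.11 = 1.503/0.11 = 13.67 d.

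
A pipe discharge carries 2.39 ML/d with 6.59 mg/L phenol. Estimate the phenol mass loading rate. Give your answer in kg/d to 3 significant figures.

2.39 ML/d = 0.02766 m³/s.
Mass flux = Q·C = 0.02766 m³/s × 6.59 g/m³ = 0.1823 g/s.
= 0.1823 g/s × 86.4 = 15.75 kg/d.

15.8 kg/d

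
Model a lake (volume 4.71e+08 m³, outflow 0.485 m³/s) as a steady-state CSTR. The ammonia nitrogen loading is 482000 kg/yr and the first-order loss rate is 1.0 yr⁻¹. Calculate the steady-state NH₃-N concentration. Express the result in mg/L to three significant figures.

0.991 mg/L

Outflow Q = 0.485 m³/s × 3.156e+07 s/yr = 1.531e+07 m³/yr.
Steady-state CSTR mass balance: W = Q·C + k·V·C, so C = W/(Q + kV).
Q + kV = 1.531e+07 + 1.0·4.71e+08 = 4.863e+08 m³/yr.
C = 482000/4.863e+08 = 0.0009911 kg/m³ = 0.9911 mg/L.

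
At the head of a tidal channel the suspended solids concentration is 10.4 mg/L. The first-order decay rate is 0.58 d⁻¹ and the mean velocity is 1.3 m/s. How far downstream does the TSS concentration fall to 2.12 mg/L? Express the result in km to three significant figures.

From C = C₀·e^(−kt), t = ln(C₀/C)/k = ln(10.4/2.12)/0.58 = 1.59/0.58 = 2.742 d.
Distance = v·t = 1.3 m/s × 2.369e+05 s = 3.08e+05 m = 308 km.

308 km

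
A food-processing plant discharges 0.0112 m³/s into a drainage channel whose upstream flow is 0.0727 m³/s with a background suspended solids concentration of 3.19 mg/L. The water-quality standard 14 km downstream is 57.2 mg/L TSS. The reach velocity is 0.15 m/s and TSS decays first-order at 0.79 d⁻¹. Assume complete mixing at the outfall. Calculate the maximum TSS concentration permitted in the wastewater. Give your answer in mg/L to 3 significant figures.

985 mg/L

Travel time to the compliance point: t = 1.4e+04/0.15 = 9.333e+04 s = 1.08 d; decay factor exp(−0.79·1.08) = 0.426.
So the concentration just after mixing may be at most 57.2/0.426 = 134.3 mg/L.
Mass balance: 134.3·0.0839 = 0.0112·Cₑ + 0.0727·3.19.
Cₑ = (11.27 − 0.2319) / 0.0112 = 985.2 mg/L.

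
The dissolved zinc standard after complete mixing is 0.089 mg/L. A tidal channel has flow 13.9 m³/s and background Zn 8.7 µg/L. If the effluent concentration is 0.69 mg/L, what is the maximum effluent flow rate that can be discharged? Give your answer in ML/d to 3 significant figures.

8.7 µg/L = 0.0087 mg/L.
Mass balance at complete mixing: C_std·(Q_w + Q_r) = Q_w·C_e + Q_r·C_b.
Rearranging, Q_w = Q_r·(C_std − C_b)/(C_e − C_std) = 13.9·(0.089 − 0.0087) / (0.69 − 0.089) = 1.857 m³/s.
= 160.5 ML/d.

160 ML/d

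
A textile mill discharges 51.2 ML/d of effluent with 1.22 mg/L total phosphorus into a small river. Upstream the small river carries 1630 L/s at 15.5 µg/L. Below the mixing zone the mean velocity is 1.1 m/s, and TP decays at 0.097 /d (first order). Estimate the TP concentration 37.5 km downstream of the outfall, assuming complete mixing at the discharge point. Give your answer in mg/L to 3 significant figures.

51.2 ML/d = 0.5926 m³/s.
1630 L/s = 1.63 m³/s.
15.5 µg/L = 0.0155 mg/L.
After complete mixing, C₀ = (0.5926·1.22 + 1.63·0.0155) / 2.223 = 0.3366 mg/L.
Travel time t = 3.75e+04 m / 1.1 m/s = 3.409e+04 s = 0.3946 d.
C = 0.3366·exp(−0.097·0.3946) = 0.3366·0.9624 = 0.324 mg/L.

0.324 mg/L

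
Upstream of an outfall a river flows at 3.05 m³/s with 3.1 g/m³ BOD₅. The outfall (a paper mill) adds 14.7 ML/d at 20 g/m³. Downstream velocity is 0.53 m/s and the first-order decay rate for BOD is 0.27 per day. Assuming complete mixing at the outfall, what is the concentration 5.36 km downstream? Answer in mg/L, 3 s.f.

14.7 ML/d = 0.1701 m³/s.
After complete mixing, C₀ = (0.1701·20 + 3.05·3.1) / 3.22 = 3.993 mg/L.
Travel time t = 5360 m / 0.53 m/s = 1.011e+04 s = 0.1171 d.
C = 3.993·exp(−0.27·0.1171) = 3.993·0.9689 = 3.869 mg/L.

3.87 mg/L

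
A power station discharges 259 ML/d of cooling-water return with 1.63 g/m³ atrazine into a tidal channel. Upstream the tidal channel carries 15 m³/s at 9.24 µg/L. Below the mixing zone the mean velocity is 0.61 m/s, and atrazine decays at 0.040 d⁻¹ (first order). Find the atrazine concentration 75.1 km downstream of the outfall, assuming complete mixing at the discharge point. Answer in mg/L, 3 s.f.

259 ML/d = 2.998 m³/s.
9.24 µg/L = 0.00924 mg/L.
After complete mixing, C₀ = (2.998·1.63 + 15·0.00924) / 18 = 0.2792 mg/L.
Travel time t = 7.51e+04 m / 0.61 m/s = 1.231e+05 s = 1.425 d.
C = 0.2792·exp(−0.040·1.425) = 0.2792·0.9446 = 0.2637 mg/L.

0.264 mg/L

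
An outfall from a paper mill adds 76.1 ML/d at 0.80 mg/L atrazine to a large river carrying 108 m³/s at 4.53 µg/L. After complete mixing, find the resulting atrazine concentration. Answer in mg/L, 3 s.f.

0.0110 mg/L

76.1 ML/d = 0.8808 m³/s.
4.53 µg/L = 0.00453 mg/L.
By mass balance at complete mixing, C = (0.8808·0.8 + 108·0.00453) / (0.8808 + 108) = 1.194/108.9 = 0.01096 mg/L.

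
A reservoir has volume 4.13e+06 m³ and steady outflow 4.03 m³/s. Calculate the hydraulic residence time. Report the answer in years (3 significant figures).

0.0325 yr

Q = 4.03 m³/s × 3.156e+07 s/yr = 1.272e+08 m³/yr.
Hydraulic residence time τ = V/Q = 4.13e+06/1.272e+08 = 0.03247 yr.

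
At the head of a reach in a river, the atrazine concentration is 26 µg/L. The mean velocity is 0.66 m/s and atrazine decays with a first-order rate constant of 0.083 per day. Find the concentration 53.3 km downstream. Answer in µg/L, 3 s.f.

Travel time t = 53.3 km / 0.66 m/s = 5.33e+04/0.66 = 8.076e+04 s = 0.9347 d.
First-order decay: C = 26·exp(−0.083·0.9347) = 26·0.9254 = 24.06 µg/L.

24.1 µg/L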